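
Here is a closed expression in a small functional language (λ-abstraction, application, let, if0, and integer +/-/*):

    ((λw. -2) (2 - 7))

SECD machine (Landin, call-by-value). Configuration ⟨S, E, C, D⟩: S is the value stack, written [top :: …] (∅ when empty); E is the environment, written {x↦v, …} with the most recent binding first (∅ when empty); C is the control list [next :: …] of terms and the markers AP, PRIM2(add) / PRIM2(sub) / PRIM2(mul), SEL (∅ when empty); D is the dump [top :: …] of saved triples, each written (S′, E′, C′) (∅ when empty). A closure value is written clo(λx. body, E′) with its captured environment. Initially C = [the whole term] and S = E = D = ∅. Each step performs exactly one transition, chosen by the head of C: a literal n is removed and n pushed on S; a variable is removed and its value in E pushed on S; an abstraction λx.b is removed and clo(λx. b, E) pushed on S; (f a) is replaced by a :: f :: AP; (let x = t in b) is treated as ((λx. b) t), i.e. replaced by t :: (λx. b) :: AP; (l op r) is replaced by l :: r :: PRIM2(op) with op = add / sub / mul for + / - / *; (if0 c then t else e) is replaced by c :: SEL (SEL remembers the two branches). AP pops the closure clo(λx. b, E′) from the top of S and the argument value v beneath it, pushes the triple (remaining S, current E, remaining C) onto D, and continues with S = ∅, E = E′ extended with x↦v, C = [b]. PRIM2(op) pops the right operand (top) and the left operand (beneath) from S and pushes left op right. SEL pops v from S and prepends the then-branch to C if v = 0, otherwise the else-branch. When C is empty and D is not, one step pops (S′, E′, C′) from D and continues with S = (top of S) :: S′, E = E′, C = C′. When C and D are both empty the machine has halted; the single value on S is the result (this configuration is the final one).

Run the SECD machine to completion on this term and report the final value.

0. [S=∅ | E=∅ | C=[((λw. -2) (2 - 7))] | D=∅]
1. [S=∅ | E=∅ | C=[(2 - 7) :: (λw. -2) :: AP] | D=∅]
2. [S=∅ | E=∅ | C=[2 :: 7 :: PRIM2(sub) :: (λw. -2) :: AP] | D=∅]
3. [S=[2] | E=∅ | C=[7 :: PRIM2(sub) :: (λw. -2) :: AP] | D=∅]
4. [S=[7 :: 2] | E=∅ | C=[PRIM2(sub) :: (λw. -2) :: AP] | D=∅]
5. [S=[-5] | E=∅ | C=[(λw. -2) :: AP] | D=∅]
6. [S=[clo(λw. -2, ∅) :: -5] | E=∅ | C=[AP] | D=∅]
7. [S=∅ | E={w↦-5} | C=[-2] | D=[(∅, ∅, ∅)]]
8. [S=[-2] | E={w↦-5} | C=∅ | D=[(∅, ∅, ∅)]]
9. [S=[-2] | E=∅ | C=∅ | D=∅]
→ final value -2

Answer: -2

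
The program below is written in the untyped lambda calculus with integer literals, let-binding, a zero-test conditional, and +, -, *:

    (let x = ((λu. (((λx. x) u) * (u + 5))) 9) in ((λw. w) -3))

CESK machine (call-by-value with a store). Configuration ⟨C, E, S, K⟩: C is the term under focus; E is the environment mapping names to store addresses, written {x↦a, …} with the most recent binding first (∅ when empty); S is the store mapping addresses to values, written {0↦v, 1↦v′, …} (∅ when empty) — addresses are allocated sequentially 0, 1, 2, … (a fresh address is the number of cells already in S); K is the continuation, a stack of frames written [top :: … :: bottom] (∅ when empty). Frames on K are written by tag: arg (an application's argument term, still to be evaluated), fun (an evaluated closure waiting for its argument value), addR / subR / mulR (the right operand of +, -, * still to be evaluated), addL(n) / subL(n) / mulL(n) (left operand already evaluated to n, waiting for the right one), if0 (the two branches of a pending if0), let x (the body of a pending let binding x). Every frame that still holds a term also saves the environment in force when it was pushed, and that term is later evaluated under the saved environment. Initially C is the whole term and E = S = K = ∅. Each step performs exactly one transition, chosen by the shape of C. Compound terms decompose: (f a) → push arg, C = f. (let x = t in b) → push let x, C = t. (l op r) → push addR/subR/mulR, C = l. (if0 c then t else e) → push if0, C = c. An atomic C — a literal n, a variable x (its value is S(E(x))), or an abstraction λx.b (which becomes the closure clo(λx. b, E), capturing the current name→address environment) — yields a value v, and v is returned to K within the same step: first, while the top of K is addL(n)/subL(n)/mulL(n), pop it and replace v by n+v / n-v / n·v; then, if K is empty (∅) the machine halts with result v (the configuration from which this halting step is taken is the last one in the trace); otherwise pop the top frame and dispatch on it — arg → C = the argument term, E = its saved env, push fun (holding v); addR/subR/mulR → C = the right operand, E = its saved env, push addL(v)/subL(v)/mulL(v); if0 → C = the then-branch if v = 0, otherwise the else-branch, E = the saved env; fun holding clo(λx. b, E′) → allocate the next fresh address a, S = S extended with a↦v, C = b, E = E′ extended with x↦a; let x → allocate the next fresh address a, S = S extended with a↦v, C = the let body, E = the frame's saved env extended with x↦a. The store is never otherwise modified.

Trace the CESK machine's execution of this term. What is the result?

Answer: -3

Execution trace:
t=0: [C=(let x = ((λu. (((λx. x) u) * (u + 5))) 9) in ((λw. w) -3)) | E=∅ | S=∅ | K=∅]
t=1: [C=((λu. (((λx. x) u) * (u + 5))) 9) | E=∅ | S=∅ | K=[let x]]
t=2: [C=(λu. (((λx. x) u) * (u + 5))) | E=∅ | S=∅ | K=[arg :: let x]]
t=3: [C=9 | E=∅ | S=∅ | K=[fun :: let x]]
t=4: [C=(((λx. x) u) * (u + 5)) | E={u↦0} | S={0↦9} | K=[let x]]
t=5: [C=((λx. x) u) | E={u↦0} | S={0↦9} | K=[mulR :: let x]]
t=6: [C=(λx. x) | E={u↦0} | S={0↦9} | K=[arg :: mulR :: let x]]
t=7: [C=u | E={u↦0} | S={0↦9} | K=[fun :: mulR :: let x]]
t=8: [C=x | E={x↦1, u↦0} | S={0↦9, 1↦9} | K=[mulR :: let x]]
t=9: [C=(u + 5) | E={u↦0} | S={0↦9, 1↦9} | K=[mulL(9) :: let x]]
t=10: [C=u | E={u↦0} | S={0↦9, 1↦9} | K=[addR :: mulL(9) :: let x]]
t=11: [C=5 | E={u↦0} | S={0↦9, 1↦9} | K=[addL(9) :: mulL(9) :: let x]]
t=12: [C=((λw. w) -3) | E={x↦2} | S={0↦9, 1↦9, 2↦126} | K=∅]
t=13: [C=(λw. w) | E={x↦2} | S={0↦9, 1↦9, 2↦126} | K=[arg]]
t=14: [C=-3 | E={x↦2} | S={0↦9, 1↦9, 2↦126} | K=[fun]]
t=15: [C=w | E={w↦3, x↦2} | S={0↦9, 1↦9, 2↦126, 3↦-3} | K=∅]
→ final value -3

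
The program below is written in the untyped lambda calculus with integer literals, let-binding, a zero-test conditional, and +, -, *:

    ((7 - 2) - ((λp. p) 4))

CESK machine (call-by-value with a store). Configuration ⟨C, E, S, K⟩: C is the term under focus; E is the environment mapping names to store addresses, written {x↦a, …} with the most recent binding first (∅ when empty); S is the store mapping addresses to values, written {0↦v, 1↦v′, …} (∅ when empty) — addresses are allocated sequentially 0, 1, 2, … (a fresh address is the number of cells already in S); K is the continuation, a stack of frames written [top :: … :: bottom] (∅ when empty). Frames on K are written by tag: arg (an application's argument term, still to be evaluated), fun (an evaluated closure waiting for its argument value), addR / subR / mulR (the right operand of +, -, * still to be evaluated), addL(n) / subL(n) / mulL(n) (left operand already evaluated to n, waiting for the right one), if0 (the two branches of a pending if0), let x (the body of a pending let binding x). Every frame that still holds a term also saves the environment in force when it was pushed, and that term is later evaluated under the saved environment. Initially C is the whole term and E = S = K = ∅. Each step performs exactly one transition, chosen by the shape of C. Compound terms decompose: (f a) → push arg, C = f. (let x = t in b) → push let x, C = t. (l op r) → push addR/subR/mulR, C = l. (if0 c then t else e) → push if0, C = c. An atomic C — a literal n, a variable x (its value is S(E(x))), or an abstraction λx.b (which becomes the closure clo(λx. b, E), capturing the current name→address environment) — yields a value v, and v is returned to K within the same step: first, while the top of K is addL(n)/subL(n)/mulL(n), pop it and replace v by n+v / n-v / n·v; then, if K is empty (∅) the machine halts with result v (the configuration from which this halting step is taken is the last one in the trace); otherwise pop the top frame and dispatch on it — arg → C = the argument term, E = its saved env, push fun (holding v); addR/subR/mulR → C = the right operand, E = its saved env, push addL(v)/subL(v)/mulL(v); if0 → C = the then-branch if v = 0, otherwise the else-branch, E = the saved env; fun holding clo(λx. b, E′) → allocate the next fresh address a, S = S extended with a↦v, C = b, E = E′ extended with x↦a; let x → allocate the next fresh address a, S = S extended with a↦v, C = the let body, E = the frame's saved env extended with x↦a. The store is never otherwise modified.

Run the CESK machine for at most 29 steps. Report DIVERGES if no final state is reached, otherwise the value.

Answer: 1

Execution trace:
0. [C=((7 - 2) - ((λp. p) 4)) | E=∅ | S=∅ | K=∅]
1. [C=(7 - 2) | E=∅ | S=∅ | K=[subR]]
2. [C=7 | E=∅ | S=∅ | K=[subR :: subR]]
3. [C=2 | E=∅ | S=∅ | K=[subL(7) :: subR]]
4. [C=((λp. p) 4) | E=∅ | S=∅ | K=[subL(5)]]
5. [C=(λp. p) | E=∅ | S=∅ | K=[arg :: subL(5)]]
6. [C=4 | E=∅ | S=∅ | K=[fun :: subL(5)]]
7. [C=p | E={p↦0} | S={0↦4} | K=[subL(5)]]
→ final value 1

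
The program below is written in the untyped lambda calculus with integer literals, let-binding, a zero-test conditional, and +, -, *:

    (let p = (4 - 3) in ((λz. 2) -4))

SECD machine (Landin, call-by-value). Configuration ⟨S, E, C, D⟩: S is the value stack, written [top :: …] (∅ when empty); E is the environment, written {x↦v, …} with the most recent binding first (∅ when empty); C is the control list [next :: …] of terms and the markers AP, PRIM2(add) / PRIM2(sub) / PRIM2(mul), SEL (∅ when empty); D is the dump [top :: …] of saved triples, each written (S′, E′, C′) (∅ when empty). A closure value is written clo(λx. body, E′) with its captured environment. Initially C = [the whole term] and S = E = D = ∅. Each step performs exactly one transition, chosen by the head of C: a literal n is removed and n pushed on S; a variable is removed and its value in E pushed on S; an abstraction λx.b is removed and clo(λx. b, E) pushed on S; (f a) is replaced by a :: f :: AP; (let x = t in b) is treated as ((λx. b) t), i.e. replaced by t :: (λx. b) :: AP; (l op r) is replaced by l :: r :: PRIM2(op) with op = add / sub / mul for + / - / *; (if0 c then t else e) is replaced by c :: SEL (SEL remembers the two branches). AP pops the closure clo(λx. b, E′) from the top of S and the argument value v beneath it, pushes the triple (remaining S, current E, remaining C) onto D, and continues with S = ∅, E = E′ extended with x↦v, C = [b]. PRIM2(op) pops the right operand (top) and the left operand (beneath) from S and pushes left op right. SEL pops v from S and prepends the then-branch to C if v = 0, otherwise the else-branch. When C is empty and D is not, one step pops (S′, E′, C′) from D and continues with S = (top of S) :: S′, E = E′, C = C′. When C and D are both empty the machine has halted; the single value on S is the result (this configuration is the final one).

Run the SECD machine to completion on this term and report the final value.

t=0: [S=∅ | E=∅ | C=[(let p = (4 - 3) in ((λz. 2) -4))] | D=∅]
t=1: [S=∅ | E=∅ | C=[(4 - 3) :: (λp. ((λz. 2) -4)) :: AP] | D=∅]
t=2: [S=∅ | E=∅ | C=[4 :: 3 :: PRIM2(sub) :: (λp. ((λz. 2) -4)) :: AP] | D=∅]
t=3: [S=[4] | E=∅ | C=[3 :: PRIM2(sub) :: (λp. ((λz. 2) -4)) :: AP] | D=∅]
t=4: [S=[3 :: 4] | E=∅ | C=[PRIM2(sub) :: (λp. ((λz. 2) -4)) :: AP] | D=∅]
t=5: [S=[1] | E=∅ | C=[(λp. ((λz. 2) -4)) :: AP] | D=∅]
t=6: [S=[clo(λp. ((λz. 2) -4), ∅) :: 1] | E=∅ | C=[AP] | D=∅]
t=7: [S=∅ | E={p↦1} | C=[((λz. 2) -4)] | D=[(∅, ∅, ∅)]]
t=8: [S=∅ | E={p↦1} | C=[-4 :: (λz. 2) :: AP] | D=[(∅, ∅, ∅)]]
t=9: [S=[-4] | E={p↦1} | C=[(λz. 2) :: AP] | D=[(∅, ∅, ∅)]]
t=10: [S=[clo(λz. 2, {p↦1}) :: -4] | E={p↦1} | C=[AP] | D=[(∅, ∅, ∅)]]
t=11: [S=∅ | E={z↦-4, p↦1} | C=[2] | D=[(∅, {p↦1}, ∅) :: (∅, ∅, ∅)]]
t=12: [S=[2] | E={z↦-4, p↦1} | C=∅ | D=[(∅, {p↦1}, ∅) :: (∅, ∅, ∅)]]
t=13: [S=[2] | E={p↦1} | C=∅ | D=[(∅, ∅, ∅)]]
t=14: [S=[2] | E=∅ | C=∅ | D=∅]
→ final value 2

Answer: 2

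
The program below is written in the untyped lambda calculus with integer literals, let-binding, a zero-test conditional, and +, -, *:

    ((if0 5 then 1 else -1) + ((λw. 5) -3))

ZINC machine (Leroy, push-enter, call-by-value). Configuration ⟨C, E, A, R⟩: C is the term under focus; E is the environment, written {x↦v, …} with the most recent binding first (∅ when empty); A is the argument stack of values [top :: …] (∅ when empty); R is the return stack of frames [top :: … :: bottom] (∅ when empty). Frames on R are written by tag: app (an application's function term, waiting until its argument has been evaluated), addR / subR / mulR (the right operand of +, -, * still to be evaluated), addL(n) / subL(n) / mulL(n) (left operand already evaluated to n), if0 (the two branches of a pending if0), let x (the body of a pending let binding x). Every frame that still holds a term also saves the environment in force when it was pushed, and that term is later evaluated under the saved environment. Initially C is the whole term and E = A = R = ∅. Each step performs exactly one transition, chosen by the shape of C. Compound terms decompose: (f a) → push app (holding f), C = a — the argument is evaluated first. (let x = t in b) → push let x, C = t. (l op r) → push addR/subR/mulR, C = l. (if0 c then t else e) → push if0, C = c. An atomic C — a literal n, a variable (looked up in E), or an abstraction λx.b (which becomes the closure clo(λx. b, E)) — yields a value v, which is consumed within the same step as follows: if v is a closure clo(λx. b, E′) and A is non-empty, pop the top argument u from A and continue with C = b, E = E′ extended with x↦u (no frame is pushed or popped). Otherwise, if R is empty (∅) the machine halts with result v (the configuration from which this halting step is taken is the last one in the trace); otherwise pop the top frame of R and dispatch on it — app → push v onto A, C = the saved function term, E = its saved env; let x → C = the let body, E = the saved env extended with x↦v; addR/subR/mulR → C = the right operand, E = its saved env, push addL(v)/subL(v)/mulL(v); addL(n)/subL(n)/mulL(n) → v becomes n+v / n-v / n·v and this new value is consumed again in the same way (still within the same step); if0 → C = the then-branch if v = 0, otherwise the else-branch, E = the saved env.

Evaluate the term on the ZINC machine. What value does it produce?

0. <C=((if0 5 then 1 else -1) + ((λw. 5) -3)), E=∅, A=∅, R=∅>
1. <C=(if0 5 then 1 else -1), E=∅, A=∅, R=[addR]>
2. <C=5, E=∅, A=∅, R=[if0 :: addR]>
3. <C=-1, E=∅, A=∅, R=[addR]>
4. <C=((λw. 5) -3), E=∅, A=∅, R=[addL(-1)]>
5. <C=-3, E=∅, A=∅, R=[app :: addL(-1)]>
6. <C=(λw. 5), E=∅, A=[-3], R=[addL(-1)]>
7. <C=5, E={w↦-3}, A=∅, R=[addL(-1)]>
→ final value 4

Answer: 4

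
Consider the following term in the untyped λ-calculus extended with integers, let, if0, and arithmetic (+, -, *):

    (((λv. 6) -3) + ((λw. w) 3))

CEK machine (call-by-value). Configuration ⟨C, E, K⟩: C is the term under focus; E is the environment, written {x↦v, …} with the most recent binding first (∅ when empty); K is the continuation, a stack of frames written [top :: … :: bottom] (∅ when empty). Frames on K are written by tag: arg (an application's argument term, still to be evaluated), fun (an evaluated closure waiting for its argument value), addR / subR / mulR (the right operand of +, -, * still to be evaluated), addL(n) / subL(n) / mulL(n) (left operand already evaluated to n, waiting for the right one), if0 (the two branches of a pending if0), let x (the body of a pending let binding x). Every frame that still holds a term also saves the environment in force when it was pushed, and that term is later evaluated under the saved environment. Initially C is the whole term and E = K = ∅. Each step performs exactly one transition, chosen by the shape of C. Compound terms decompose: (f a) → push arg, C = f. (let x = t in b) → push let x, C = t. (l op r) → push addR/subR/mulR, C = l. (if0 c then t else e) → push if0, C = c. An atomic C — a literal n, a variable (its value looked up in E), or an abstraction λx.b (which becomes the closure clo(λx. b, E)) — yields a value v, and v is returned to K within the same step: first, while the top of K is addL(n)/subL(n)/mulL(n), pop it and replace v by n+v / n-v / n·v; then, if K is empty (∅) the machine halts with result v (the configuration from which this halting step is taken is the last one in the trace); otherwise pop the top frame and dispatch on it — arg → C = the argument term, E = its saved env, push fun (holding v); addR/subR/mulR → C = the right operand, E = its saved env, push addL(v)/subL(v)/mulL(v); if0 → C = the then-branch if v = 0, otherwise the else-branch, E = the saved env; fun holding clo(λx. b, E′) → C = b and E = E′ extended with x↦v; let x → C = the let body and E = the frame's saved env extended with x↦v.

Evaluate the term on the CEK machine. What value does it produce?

0. <C=(((λv. 6) -3) + ((λw. w) 3)), E=∅, K=∅>
1. <C=((λv. 6) -3), E=∅, K=[addR]>
2. <C=(λv. 6), E=∅, K=[arg :: addR]>
3. <C=-3, E=∅, K=[fun :: addR]>
4. <C=6, E={v↦-3}, K=[addR]>
5. <C=((λw. w) 3), E=∅, K=[addL(6)]>
6. <C=(λw. w), E=∅, K=[arg :: addL(6)]>
7. <C=3, E=∅, K=[fun :: addL(6)]>
8. <C=w, E={w↦3}, K=[addL(6)]>
→ final value 9

Answer: 9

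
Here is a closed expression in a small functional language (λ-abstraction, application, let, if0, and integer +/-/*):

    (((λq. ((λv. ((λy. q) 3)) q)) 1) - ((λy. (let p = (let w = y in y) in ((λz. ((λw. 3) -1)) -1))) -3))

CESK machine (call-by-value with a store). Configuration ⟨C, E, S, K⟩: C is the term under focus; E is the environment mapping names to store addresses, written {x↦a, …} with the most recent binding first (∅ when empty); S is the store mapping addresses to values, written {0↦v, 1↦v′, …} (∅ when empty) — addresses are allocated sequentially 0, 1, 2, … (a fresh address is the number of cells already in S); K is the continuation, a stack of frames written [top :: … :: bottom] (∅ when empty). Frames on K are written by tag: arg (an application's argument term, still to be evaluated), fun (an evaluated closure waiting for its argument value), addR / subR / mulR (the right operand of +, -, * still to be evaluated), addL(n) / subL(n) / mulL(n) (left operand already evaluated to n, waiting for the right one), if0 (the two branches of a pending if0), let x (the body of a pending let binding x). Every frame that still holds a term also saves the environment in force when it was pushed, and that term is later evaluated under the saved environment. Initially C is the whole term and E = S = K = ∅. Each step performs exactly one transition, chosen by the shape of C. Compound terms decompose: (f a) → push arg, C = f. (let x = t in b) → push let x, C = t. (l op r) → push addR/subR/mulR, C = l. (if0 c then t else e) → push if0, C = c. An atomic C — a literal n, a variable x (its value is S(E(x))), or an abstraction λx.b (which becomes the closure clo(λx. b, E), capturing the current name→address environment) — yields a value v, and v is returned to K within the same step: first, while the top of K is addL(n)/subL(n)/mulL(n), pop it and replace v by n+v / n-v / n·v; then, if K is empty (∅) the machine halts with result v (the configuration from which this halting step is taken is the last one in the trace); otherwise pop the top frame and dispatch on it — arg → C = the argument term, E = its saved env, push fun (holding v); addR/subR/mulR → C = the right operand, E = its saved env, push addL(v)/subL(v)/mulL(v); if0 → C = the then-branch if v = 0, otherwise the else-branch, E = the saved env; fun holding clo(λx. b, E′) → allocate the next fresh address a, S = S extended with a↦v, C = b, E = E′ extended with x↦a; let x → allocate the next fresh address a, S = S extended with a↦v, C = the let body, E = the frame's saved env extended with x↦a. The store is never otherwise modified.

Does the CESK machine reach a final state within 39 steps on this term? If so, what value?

Answer: -2

Machine steps:
0. <C=(((λq. ((λv. ((λy. q) 3)) q)) 1) - ((λy. (let p = (let w = y in y) in ((λz. ((λw. 3) -1)) -1))) -3)), E=∅, S=∅, K=∅>
1. <C=((λq. ((λv. ((λy. q) 3)) q)) 1), E=∅, S=∅, K=[subR]>
2. <C=(λq. ((λv. ((λy. q) 3)) q)), E=∅, S=∅, K=[arg :: subR]>
3. <C=1, E=∅, S=∅, K=[fun :: subR]>
4. <C=((λv. ((λy. q) 3)) q), E={q↦0}, S={0↦1}, K=[subR]>
5. <C=(λv. ((λy. q) 3)), E={q↦0}, S={0↦1}, K=[arg :: subR]>
6. <C=q, E={q↦0}, S={0↦1}, K=[fun :: subR]>
7. <C=((λy. q) 3), E={v↦1, q↦0}, S={0↦1, 1↦1}, K=[subR]>
8. <C=(λy. q), E={v↦1, q↦0}, S={0↦1, 1↦1}, K=[arg :: subR]>
9. <C=3, E={v↦1, q↦0}, S={0↦1, 1↦1}, K=[fun :: subR]>
10. <C=q, E={y↦2, v↦1, q↦0}, S={0↦1, 1↦1, 2↦3}, K=[subR]>
11. <C=((λy. (let p = (let w = y in y) in ((λz. ((λw. 3) -1)) -1))) -3), E=∅, S={0↦1, 1↦1, 2↦3}, K=[subL(1)]>
12. <C=(λy. (let p = (let w = y in y) in ((λz. ((λw. 3) -1)) -1))), E=∅, S={0↦1, 1↦1, 2↦3}, K=[arg :: subL(1)]>
13. <C=-3, E=∅, S={0↦1, 1↦1, 2↦3}, K=[fun :: subL(1)]>
14. <C=(let p = (let w = y in y) in ((λz. ((λw. 3) -1)) -1)), E={y↦3}, S={0↦1, 1↦1, 2↦3, 3↦-3}, K=[subL(1)]>
15. <C=(let w = y in y), E={y↦3}, S={0↦1, 1↦1, 2↦3, 3↦-3}, K=[let p :: subL(1)]>
16. <C=y, E={y↦3}, S={0↦1, 1↦1, 2↦3, 3↦-3}, K=[let w :: let p :: subL(1)]>
17. <C=y, E={w↦4, y↦3}, S={0↦1, 1↦1, 2↦3, 3↦-3, 4↦-3}, K=[let p :: subL(1)]>
18. <C=((λz. ((λw. 3) -1)) -1), E={p↦5, y↦3}, S={0↦1, 1↦1, 2↦3, 3↦-3, 4↦-3, 5↦-3}, K=[subL(1)]>
19. <C=(λz. ((λw. 3) -1)), E={p↦5, y↦3}, S={0↦1, 1↦1, 2↦3, 3↦-3, 4↦-3, 5↦-3}, K=[arg :: subL(1)]>
20. <C=-1, E={p↦5, y↦3}, S={0↦1, 1↦1, 2↦3, 3↦-3, 4↦-3, 5↦-3}, K=[fun :: subL(1)]>
21. <C=((λw. 3) -1), E={z↦6, p↦5, y↦3}, S={0↦1, 1↦1, 2↦3, 3↦-3, 4↦-3, 5↦-3, 6↦-1}, K=[subL(1)]>
22. <C=(λw. 3), E={z↦6, p↦5, y↦3}, S={0↦1, 1↦1, 2↦3, 3↦-3, 4↦-3, 5↦-3, 6↦-1}, K=[arg :: subL(1)]>
23. <C=-1, E={z↦6, p↦5, y↦3}, S={0↦1, 1↦1, 2↦3, 3↦-3, 4↦-3, 5↦-3, 6↦-1}, K=[fun :: subL(1)]>
24. <C=3, E={w↦7, z↦6, p↦5, y↦3}, S={0↦1, 1↦1, 2↦3, 3↦-3, 4↦-3, 5↦-3, 6↦-1, 7↦-1}, K=[subL(1)]>
→ final value -2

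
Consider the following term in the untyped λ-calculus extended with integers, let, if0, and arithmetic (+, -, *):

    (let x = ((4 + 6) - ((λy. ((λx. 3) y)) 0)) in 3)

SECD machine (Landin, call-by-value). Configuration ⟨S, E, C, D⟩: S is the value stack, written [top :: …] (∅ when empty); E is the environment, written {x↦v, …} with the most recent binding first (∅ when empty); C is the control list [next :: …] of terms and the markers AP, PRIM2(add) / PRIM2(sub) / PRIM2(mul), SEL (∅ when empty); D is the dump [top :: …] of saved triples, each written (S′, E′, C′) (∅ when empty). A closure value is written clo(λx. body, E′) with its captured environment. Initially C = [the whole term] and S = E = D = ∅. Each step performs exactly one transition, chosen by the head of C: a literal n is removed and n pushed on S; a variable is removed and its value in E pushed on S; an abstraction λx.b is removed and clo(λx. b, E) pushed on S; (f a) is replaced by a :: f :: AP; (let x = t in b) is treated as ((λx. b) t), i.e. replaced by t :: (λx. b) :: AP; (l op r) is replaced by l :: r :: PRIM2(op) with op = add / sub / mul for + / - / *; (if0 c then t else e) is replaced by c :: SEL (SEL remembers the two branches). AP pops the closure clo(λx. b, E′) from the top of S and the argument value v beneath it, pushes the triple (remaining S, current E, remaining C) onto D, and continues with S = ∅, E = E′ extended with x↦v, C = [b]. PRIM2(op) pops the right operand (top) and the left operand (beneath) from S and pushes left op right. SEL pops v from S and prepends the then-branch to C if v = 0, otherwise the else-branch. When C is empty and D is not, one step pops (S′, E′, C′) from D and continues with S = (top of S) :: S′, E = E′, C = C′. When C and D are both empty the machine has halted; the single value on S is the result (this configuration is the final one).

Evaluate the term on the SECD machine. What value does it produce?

t=0: ⟨S=∅; E=∅; C=[(let x = ((4 + 6) - ((λy. ((λx. 3) y)) 0)) in 3)]; D=∅⟩
t=1: ⟨S=∅; E=∅; C=[((4 + 6) - ((λy. ((λx. 3) y)) 0)) :: (λx. 3) :: AP]; D=∅⟩
t=2: ⟨S=∅; E=∅; C=[(4 + 6) :: ((λy. ((λx. 3) y)) 0) :: PRIM2(sub) :: (λx. 3) :: AP]; D=∅⟩
t=3: ⟨S=∅; E=∅; C=[4 :: 6 :: PRIM2(add) :: ((λy. ((λx. 3) y)) 0) :: PRIM2(sub) :: (λx. 3) :: AP]; D=∅⟩
t=4: ⟨S=[4]; E=∅; C=[6 :: PRIM2(add) :: ((λy. ((λx. 3) y)) 0) :: PRIM2(sub) :: (λx. 3) :: AP]; D=∅⟩
t=5: ⟨S=[6 :: 4]; E=∅; C=[PRIM2(add) :: ((λy. ((λx. 3) y)) 0) :: PRIM2(sub) :: (λx. 3) :: AP]; D=∅⟩
t=6: ⟨S=[10]; E=∅; C=[((λy. ((λx. 3) y)) 0) :: PRIM2(sub) :: (λx. 3) :: AP]; D=∅⟩
t=7: ⟨S=[10]; E=∅; C=[0 :: (λy. ((λx. 3) y)) :: AP :: PRIM2(sub) :: (λx. 3) :: AP]; D=∅⟩
t=8: ⟨S=[0 :: 10]; E=∅; C=[(λy. ((λx. 3) y)) :: AP :: PRIM2(sub) :: (λx. 3) :: AP]; D=∅⟩
t=9: ⟨S=[clo(λy. ((λx. 3) y), ∅) :: 0 :: 10]; E=∅; C=[AP :: PRIM2(sub) :: (λx. 3) :: AP]; D=∅⟩
t=10: ⟨S=∅; E={y↦0}; C=[((λx. 3) y)]; D=[([10], ∅, [PRIM2(sub) :: (λx. 3) :: AP])]⟩
t=11: ⟨S=∅; E={y↦0}; C=[y :: (λx. 3) :: AP]; D=[([10], ∅, [PRIM2(sub) :: (λx. 3) :: AP])]⟩
t=12: ⟨S=[0]; E={y↦0}; C=[(λx. 3) :: AP]; D=[([10], ∅, [PRIM2(sub) :: (λx. 3) :: AP])]⟩
t=13: ⟨S=[clo(λx. 3, {y↦0}) :: 0]; E={y↦0}; C=[AP]; D=[([10], ∅, [PRIM2(sub) :: (λx. 3) :: AP])]⟩
t=14: ⟨S=∅; E={x↦0, y↦0}; C=[3]; D=[(∅, {y↦0}, ∅) :: ([10], ∅, [PRIM2(sub) :: (λx. 3) :: AP])]⟩
t=15: ⟨S=[3]; E={x↦0, y↦0}; C=∅; D=[(∅, {y↦0}, ∅) :: ([10], ∅, [PRIM2(sub) :: (λx. 3) :: AP])]⟩
t=16: ⟨S=[3]; E={y↦0}; C=∅; D=[([10], ∅, [PRIM2(sub) :: (λx. 3) :: AP])]⟩
t=17: ⟨S=[3 :: 10]; E=∅; C=[PRIM2(sub) :: (λx. 3) :: AP]; D=∅⟩
t=18: ⟨S=[7]; E=∅; C=[(λx. 3) :: AP]; D=∅⟩
t=19: ⟨S=[clo(λx. 3, ∅) :: 7]; E=∅; C=[AP]; D=∅⟩
t=20: ⟨S=∅; E={x↦7}; C=[3]; D=[(∅, ∅, ∅)]⟩
t=21: ⟨S=[3]; E={x↦7}; C=∅; D=[(∅, ∅, ∅)]⟩
t=22: ⟨S=[3]; E=∅; C=∅; D=∅⟩
→ final value 3

Answer: 3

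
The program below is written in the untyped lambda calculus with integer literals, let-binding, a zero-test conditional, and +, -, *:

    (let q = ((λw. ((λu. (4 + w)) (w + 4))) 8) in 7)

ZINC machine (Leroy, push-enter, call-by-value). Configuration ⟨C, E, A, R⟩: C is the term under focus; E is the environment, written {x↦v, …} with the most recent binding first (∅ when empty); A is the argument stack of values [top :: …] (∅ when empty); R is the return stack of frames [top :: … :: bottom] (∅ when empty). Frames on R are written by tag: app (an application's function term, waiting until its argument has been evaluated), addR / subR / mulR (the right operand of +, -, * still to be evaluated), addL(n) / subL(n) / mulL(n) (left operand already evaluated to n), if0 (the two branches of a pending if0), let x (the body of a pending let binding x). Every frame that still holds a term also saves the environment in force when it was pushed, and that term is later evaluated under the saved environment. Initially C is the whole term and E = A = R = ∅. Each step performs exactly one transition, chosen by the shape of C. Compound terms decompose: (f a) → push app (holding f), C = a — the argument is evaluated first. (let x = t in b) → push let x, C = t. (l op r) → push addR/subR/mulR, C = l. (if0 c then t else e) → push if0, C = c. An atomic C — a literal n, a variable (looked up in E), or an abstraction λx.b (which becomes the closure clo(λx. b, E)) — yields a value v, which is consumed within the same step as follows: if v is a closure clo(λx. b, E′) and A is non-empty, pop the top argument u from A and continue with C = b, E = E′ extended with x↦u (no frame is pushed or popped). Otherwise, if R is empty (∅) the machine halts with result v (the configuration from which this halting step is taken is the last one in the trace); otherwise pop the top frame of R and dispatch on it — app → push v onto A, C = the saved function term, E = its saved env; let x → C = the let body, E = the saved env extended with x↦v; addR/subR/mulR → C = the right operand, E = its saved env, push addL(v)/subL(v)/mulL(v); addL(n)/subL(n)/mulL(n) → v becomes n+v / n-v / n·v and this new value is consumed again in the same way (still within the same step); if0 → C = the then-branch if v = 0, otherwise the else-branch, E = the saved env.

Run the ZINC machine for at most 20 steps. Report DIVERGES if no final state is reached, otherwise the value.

Answer: 7

Derivation:
0. <C=(let q = ((λw. ((λu. (4 + w)) (w + 4))) 8) in 7), E=∅, A=∅, R=∅>
1. <C=((λw. ((λu. (4 + w)) (w + 4))) 8), E=∅, A=∅, R=[let q]>
2. <C=8, E=∅, A=∅, R=[app :: let q]>
3. <C=(λw. ((λu. (4 + w)) (w + 4))), E=∅, A=[8], R=[let q]>
4. <C=((λu. (4 + w)) (w + 4)), E={w↦8}, A=∅, R=[let q]>
5. <C=(w + 4), E={w↦8}, A=∅, R=[app :: let q]>
6. <C=w, E={w↦8}, A=∅, R=[addR :: app :: let q]>
7. <C=4, E={w↦8}, A=∅, R=[addL(8) :: app :: let q]>
8. <C=(λu. (4 + w)), E={w↦8}, A=[12], R=[let q]>
9. <C=(4 + w), E={u↦12, w↦8}, A=∅, R=[let q]>
10. <C=4, E={u↦12, w↦8}, A=∅, R=[addR :: let q]>
11. <C=w, E={u↦12, w↦8}, A=∅, R=[addL(4) :: let q]>
12. <C=7, E={q↦12}, A=∅, R=∅>
→ final value 7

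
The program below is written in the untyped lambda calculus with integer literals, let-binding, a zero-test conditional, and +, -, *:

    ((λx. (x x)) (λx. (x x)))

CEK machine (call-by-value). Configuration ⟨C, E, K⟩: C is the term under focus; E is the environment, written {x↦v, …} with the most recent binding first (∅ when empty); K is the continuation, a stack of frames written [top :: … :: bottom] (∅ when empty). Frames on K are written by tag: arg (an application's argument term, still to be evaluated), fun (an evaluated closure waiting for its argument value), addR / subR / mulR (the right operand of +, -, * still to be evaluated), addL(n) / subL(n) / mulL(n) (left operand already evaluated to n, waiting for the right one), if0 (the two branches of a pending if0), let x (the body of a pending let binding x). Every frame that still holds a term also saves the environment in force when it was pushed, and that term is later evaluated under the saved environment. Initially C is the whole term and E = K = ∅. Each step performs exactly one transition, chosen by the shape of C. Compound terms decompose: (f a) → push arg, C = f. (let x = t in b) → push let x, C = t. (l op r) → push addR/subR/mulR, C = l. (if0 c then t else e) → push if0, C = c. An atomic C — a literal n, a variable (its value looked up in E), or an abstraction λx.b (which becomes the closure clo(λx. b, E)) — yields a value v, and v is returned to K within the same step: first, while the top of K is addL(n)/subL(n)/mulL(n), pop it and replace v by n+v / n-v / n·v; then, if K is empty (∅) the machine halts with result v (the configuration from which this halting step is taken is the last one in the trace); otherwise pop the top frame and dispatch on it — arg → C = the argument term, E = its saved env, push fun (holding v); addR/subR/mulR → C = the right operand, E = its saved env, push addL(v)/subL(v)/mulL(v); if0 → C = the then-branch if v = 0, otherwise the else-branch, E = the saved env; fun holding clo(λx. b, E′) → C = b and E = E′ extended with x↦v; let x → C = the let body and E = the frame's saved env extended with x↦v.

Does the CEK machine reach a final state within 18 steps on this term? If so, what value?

Answer: DIVERGES (no final state within 18 steps)

Derivation:
t=0: [C=((λx. (x x)) (λx. (x x))) | E=∅ | K=∅]
t=1: [C=(λx. (x x)) | E=∅ | K=[arg]]
t=2: [C=(λx. (x x)) | E=∅ | K=[fun]]
t=3: [C=(x x) | E={x↦clo(λx. (x x), ∅)} | K=∅]
t=4: [C=x | E={x↦clo(λx. (x x), ∅)} | K=[arg]]
t=5: [C=x | E={x↦clo(λx. (x x), ∅)} | K=[fun]]
… configuration repeats with period 3 (steps 3–5 recur indefinitely) …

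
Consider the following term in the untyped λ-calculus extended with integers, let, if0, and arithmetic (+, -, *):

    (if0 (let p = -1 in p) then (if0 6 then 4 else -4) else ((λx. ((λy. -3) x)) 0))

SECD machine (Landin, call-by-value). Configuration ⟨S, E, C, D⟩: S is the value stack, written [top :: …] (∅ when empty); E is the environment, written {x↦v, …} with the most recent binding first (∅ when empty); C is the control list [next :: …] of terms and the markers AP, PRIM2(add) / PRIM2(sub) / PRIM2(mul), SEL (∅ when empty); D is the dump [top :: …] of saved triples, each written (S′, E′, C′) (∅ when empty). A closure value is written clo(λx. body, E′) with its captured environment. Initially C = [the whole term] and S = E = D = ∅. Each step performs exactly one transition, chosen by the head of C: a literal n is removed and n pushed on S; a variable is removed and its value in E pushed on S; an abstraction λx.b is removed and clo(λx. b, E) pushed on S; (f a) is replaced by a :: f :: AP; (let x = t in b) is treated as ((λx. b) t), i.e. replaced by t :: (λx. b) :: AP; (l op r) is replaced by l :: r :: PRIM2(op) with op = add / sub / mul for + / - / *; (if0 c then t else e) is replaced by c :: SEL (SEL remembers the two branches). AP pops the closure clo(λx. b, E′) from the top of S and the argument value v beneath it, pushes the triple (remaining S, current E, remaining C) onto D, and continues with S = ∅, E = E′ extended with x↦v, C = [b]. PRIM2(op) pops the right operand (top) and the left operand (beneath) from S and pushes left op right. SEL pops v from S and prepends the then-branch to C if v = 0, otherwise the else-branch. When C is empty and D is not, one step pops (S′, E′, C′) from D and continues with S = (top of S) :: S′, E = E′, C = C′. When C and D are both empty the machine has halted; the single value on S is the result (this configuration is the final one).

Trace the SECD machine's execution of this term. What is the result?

Answer: -3

Machine steps:
t=0: [S=∅ | E=∅ | C=[(if0 (let p = -1 in p) then (if0 6 then 4 else -4) else ((λx. ((λy. -3) x)) 0))] | D=∅]
t=1: [S=∅ | E=∅ | C=[(let p = -1 in p) :: SEL] | D=∅]
t=2: [S=∅ | E=∅ | C=[-1 :: (λp. p) :: AP :: SEL] | D=∅]
t=3: [S=[-1] | E=∅ | C=[(λp. p) :: AP :: SEL] | D=∅]
t=4: [S=[clo(λp. p, ∅) :: -1] | E=∅ | C=[AP :: SEL] | D=∅]
t=5: [S=∅ | E={p↦-1} | C=[p] | D=[(∅, ∅, [SEL])]]
t=6: [S=[-1] | E={p↦-1} | C=∅ | D=[(∅, ∅, [SEL])]]
t=7: [S=[-1] | E=∅ | C=[SEL] | D=∅]
t=8: [S=∅ | E=∅ | C=[((λx. ((λy. -3) x)) 0)] | D=∅]
t=9: [S=∅ | E=∅ | C=[0 :: (λx. ((λy. -3) x)) :: AP] | D=∅]
t=10: [S=[0] | E=∅ | C=[(λx. ((λy. -3) x)) :: AP] | D=∅]
t=11: [S=[clo(λx. ((λy. -3) x), ∅) :: 0] | E=∅ | C=[AP] | D=∅]
t=12: [S=∅ | E={x↦0} | C=[((λy. -3) x)] | D=[(∅, ∅, ∅)]]
t=13: [S=∅ | E={x↦0} | C=[x :: (λy. -3) :: AP] | D=[(∅, ∅, ∅)]]
t=14: [S=[0] | E={x↦0} | C=[(λy. -3) :: AP] | D=[(∅, ∅, ∅)]]
t=15: [S=[clo(λy. -3, {x↦0}) :: 0] | E={x↦0} | C=[AP] | D=[(∅, ∅, ∅)]]
t=16: [S=∅ | E={y↦0, x↦0} | C=[-3] | D=[(∅, {x↦0}, ∅) :: (∅, ∅, ∅)]]
t=17: [S=[-3] | E={y↦0, x↦0} | C=∅ | D=[(∅, {x↦0}, ∅) :: (∅, ∅, ∅)]]
t=18: [S=[-3] | E={x↦0} | C=∅ | D=[(∅, ∅, ∅)]]
t=19: [S=[-3] | E=∅ | C=∅ | D=∅]
→ final value -3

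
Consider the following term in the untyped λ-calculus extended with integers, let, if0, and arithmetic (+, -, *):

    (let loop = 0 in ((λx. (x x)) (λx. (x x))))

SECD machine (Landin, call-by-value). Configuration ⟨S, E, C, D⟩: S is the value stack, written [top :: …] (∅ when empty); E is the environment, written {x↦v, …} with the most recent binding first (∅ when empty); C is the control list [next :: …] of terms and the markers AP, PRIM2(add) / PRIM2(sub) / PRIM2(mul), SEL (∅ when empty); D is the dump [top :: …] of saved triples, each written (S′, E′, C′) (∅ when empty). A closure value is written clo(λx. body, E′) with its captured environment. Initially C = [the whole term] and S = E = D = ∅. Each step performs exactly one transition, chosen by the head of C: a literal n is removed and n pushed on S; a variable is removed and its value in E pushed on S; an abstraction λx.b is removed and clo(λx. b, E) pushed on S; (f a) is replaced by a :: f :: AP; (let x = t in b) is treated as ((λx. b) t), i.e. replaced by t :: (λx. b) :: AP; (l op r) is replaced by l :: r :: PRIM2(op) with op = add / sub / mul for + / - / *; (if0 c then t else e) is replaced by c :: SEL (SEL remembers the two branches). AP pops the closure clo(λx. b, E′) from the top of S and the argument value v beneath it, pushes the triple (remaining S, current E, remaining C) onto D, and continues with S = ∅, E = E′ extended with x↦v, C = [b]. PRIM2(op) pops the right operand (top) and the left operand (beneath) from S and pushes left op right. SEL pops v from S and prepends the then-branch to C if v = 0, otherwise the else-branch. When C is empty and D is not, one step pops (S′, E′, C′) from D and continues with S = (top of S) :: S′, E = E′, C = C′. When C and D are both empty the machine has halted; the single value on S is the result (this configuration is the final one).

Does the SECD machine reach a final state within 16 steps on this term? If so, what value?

step 0: <S=∅, E=∅, C=[(let loop = 0 in ((λx. (x x)) (λx. (x x))))], D=∅>
step 1: <S=∅, E=∅, C=[0 :: (λloop. ((λx. (x x)) (λx. (x x)))) :: AP], D=∅>
step 2: <S=[0], E=∅, C=[(λloop. ((λx. (x x)) (λx. (x x)))) :: AP], D=∅>
step 3: <S=[clo(λloop. ((λx. (x x)) (λx. (x x))), ∅) :: 0], E=∅, C=[AP], D=∅>
step 4: <S=∅, E={loop↦0}, C=[((λx. (x x)) (λx. (x x)))], D=[(∅, ∅, ∅)]>
step 5: <S=∅, E={loop↦0}, C=[(λx. (x x)) :: (λx. (x x)) :: AP], D=[(∅, ∅, ∅)]>
step 6: <S=[clo(λx. (x x), {loop↦0})], E={loop↦0}, C=[(λx. (x x)) :: AP], D=[(∅, ∅, ∅)]>
step 7: <S=[clo(λx. (x x), {loop↦0}) :: clo(λx. (x x), {loop↦0})], E={loop↦0}, C=[AP], D=[(∅, ∅, ∅)]>
step 8: <S=∅, E={x↦clo(λx. (x x), {loop↦0}), loop↦0}, C=[(x x)], D=[(∅, {loop↦0}, ∅) :: (∅, ∅, ∅)]>
step 9: <S=∅, E={x↦clo(λx. (x x), {loop↦0}), loop↦0}, C=[x :: x :: AP], D=[(∅, {loop↦0}, ∅) :: (∅, ∅, ∅)]>
step 10: <S=[clo(λx. (x x), {loop↦0})], E={x↦clo(λx. (x x), {loop↦0}), loop↦0}, C=[x :: AP], D=[(∅, {loop↦0}, ∅) :: (∅, ∅, ∅)]>
step 11: <S=[clo(λx. (x x), {loop↦0}) :: clo(λx. (x x), {loop↦0})], E={x↦clo(λx. (x x), {loop↦0}), loop↦0}, C=[AP], D=[(∅, {loop↦0}, ∅) :: (∅, ∅, ∅)]>
step 12: <S=∅, E={x↦clo(λx. (x x), {loop↦0}), loop↦0}, C=[(x x)], D=[(∅, {x↦clo(λx. (x x), {loop↦0}), loop↦0}, ∅) :: (∅, {loop↦0}, ∅) :: (∅, ∅, ∅)]>
step 13: <S=∅, E={x↦clo(λx. (x x), {loop↦0}), loop↦0}, C=[x :: x :: AP], D=[(∅, {x↦clo(λx. (x x), {loop↦0}), loop↦0}, ∅) :: (∅, {loop↦0}, ∅) :: (∅, ∅, ∅)]>
step 14: <S=[clo(λx. (x x), {loop↦0})], E={x↦clo(λx. (x x), {loop↦0}), loop↦0}, C=[x :: AP], D=[(∅, {x↦clo(λx. (x x), {loop↦0}), loop↦0}, ∅) :: (∅, {loop↦0}, ∅) :: (∅, ∅, ∅)]>
step 15: <S=[clo(λx. (x x), {loop↦0}) :: clo(λx. (x x), {loop↦0})], E={x↦clo(λx. (x x), {loop↦0}), loop↦0}, C=[AP], D=[(∅, {x↦clo(λx. (x x), {loop↦0}), loop↦0}, ∅) :: (∅, {loop↦0}, ∅) :: (∅, ∅, ∅)]>
step 16: <S=∅, E={x↦clo(λx. (x x), {loop↦0}), loop↦0}, C=[(x x)], D=[(∅, {x↦clo(λx. (x x), {loop↦0}), loop↦0}, ∅) :: (∅, {x↦clo(λx. (x x), {loop↦0}), loop↦0}, ∅) :: (∅, {loop↦0}, ∅) :: (∅, ∅, ∅)]>
→ 16 transitions taken and the configuration is still not final: no result within 16 steps

Answer: DIVERGES (no final state within 16 steps)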